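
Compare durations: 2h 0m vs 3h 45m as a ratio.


8:15 (0.53)

Duration 1: 120 minutes
Duration 2: 225 minutes
Ratio = 120:225
GCD = 15
Simplified = 8:15
As a decimal: 8/15 ≈ 0.53


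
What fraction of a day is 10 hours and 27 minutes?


Total minutes: 10×60 + 27 = 627
Day = 24×60 = 1440 minutes
Fraction = 627/1440 ≈ 0.4354
As a percentage: 627/1440 × 100 ≈ 43.54%

0.4354 (43.54%)


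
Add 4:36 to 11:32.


Start: 692 minutes from midnight
Add: 276 minutes
Total: 968 minutes
Hours: 968 ÷ 60 = 16 remainder 8

16:08


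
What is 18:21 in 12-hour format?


Hour: 18
18 - 12 = 6 → PM

6:21 PM


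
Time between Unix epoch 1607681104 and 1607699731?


Difference = 1607699731 - 1607681104 = 18627 seconds
In hours: 18627 / 3600 ≈ 5.2
In days: 18627 / 86400 ≈ 0.22

18627 seconds (5.2 hours / 0.22 days)


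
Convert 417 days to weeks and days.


Weeks: 417 ÷ 7 = 59 remainder 4

59 weeks 4 days


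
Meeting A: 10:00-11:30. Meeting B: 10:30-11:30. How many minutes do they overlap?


Meeting A: 600-690 (in minutes from midnight)
Meeting B: 630-690
Overlap start = max(600, 630) = 630
Overlap end = min(690, 690) = 690
Overlap = max(0, 690 - 630) = 60 min

60 minutes


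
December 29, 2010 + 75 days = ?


Start: December 29, 2010
Add 75 days
December 29 → January 1: 31 - 29 + 1 = 3 days (75 - 3 = 72 left)
January 1 → February 1: 31 - 1 + 1 = 31 days (72 - 31 = 41 left)
February 1 → March 1: 28 - 1 + 1 = 28 days (41 - 28 = 13 left)
March 1 + 13 = March 14, 2011

March 14, 2011


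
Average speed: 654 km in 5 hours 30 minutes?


118.9 km/h

Distance: 654 km
Time: 5h 30m = 330 min = 330/60 = 11/2 hours
Speed = 654 ÷ (11/2) = 654 × 2 / 11 = 1308/11 ≈ 118.9 km/h


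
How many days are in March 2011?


Month: March (month 3)
March has 31 days

31 days


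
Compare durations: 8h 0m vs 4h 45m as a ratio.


32:19 (1.68)

Duration 1: 480 minutes
Duration 2: 285 minutes
Ratio = 480:285
GCD = 15
Simplified = 32:19
As a decimal: 32/19 ≈ 1.68


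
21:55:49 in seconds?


Hours: 21 × 3600 = 75600
Minutes: 55 × 60 = 3300
Seconds: 49
Total = 75600 + 3300 + 49 = 78949

78949 seconds


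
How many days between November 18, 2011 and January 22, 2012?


65 days

From November 18, 2011 to January 22, 2012
Rest of November 2011: 30 - 18 = 12
Full months: December 31
Days into January 2012: 22
Total = 12 + 31 + 22 = 65 days


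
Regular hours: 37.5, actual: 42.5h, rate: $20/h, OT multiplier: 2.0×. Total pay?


$950.00

Regular: 37.5h × $20 = $750.00
Overtime: 42.5 - 37.5 = 5.0h
OT pay: 5.0h × $20 × 2.0 = $200.00
Total = $750.00 + $200.00 = $950.00


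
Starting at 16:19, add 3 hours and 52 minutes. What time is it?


Start: 979 minutes from midnight
Add: 232 minutes
Total: 1211 minutes
Hours: 1211 ÷ 60 = 20 remainder 11

20:11


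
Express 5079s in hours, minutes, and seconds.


Hours: 5079 ÷ 3600 = 1 remainder 1479
Minutes: 1479 ÷ 60 = 24 remainder 39
Seconds: 39

1h 24m 39s


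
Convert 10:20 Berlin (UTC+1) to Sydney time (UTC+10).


Time difference = UTC+10 - UTC+1 = +9 hours
New hour = (10 + 9) mod 24
= 19 mod 24 = 19
Minutes unchanged → 19:20

19:20


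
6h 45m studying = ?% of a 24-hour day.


Time: 405 minutes
Day: 1440 minutes
Percentage = (405/1440) × 100 ≈ 28.1%

28.1%


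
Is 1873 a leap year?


Rules: divisible by 4 AND (not by 100 OR by 400)
1873 ÷ 4 = 468 remainder 1 → not divisible by 4
Not divisible by 4 → not a leap year

No


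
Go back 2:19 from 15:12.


12:53

Start: 912 minutes from midnight
Subtract: 139 minutes
Remaining: 912 - 139 = 773
Hours: 12, Minutes: 53


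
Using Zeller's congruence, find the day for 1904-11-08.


Tuesday

Zeller's congruence:
q=8, m=11, k=4, j=19
h = (8 + ⌊13×12/5⌋ + 4 + ⌊4/4⌋ + ⌊19/4⌋ - 2×19) mod 7
= (8 + 31 + 4 + 1 + 4 - 38) mod 7
= 10 mod 7 = 3
h=3 → Tuesday


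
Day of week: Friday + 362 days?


Wednesday

Start: Friday (index 4)
(4 + 362) mod 7
= 366 mod 7
= 2
Index 2 → Wednesday


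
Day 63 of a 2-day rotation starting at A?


Shift A

Shifts: A, B
Start: A (index 0)
Day 63: (0 + 63 - 1) mod 2
= 62 mod 2
= 0
Index 0 → shift A


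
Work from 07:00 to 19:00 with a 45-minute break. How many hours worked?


Total time = (19×60+0) - (7×60+0)
= 1140 - 420 = 720 min
Minus break: 720 - 45 = 675 min
= 11h 15m

11h 15m (675 minutes)


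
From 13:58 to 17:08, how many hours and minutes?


End time in minutes: 17×60 + 8 = 1028
Start time in minutes: 13×60 + 58 = 838
Difference = 1028 - 838 = 190 minutes
= 3 hours 10 minutes

3h 10m


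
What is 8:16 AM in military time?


Input: 8:16 AM
AM hour stays: 8

08:16


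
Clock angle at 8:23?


113.5°

Hour hand = 8×30 + 23×0.5 = 251.5°
Minute hand = 23×6 = 138°
Difference = |251.5 - 138| = 113.5°


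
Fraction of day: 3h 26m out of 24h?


Total minutes: 3×60 + 26 = 206
Day = 24×60 = 1440 minutes
Fraction = 206/1440 ≈ 0.1431
As a percentage: 206/1440 × 100 ≈ 14.31%

0.1431 (14.31%)


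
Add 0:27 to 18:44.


19:11

Start: 1124 minutes from midnight
Add: 27 minutes
Total: 1151 minutes
Hours: 1151 ÷ 60 = 19 remainder 11


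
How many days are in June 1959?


Month: June (month 6)
June has 30 days

30 days


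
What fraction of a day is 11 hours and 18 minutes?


Total minutes: 11×60 + 18 = 678
Day = 24×60 = 1440 minutes
Fraction = 678/1440 ≈ 0.4708
As a percentage: 678/1440 × 100 ≈ 47.08%

0.4708 (47.08%)


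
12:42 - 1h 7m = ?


Start: 762 minutes from midnight
Subtract: 67 minutes
Remaining: 762 - 67 = 695
Hours: 11, Minutes: 35

11:35


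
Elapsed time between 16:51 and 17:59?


End time in minutes: 17×60 + 59 = 1079
Start time in minutes: 16×60 + 51 = 1011
Difference = 1079 - 1011 = 68 minutes
= 1 hours 8 minutes

1h 8m


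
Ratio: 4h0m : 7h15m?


16:29 (0.55)

Duration 1: 240 minutes
Duration 2: 435 minutes
Ratio = 240:435
GCD = 15
Simplified = 16:29
As a decimal: 16/29 ≈ 0.55


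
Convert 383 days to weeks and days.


54 weeks 5 days

Weeks: 383 ÷ 7 = 54 remainder 5


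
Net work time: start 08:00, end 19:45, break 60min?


10h 45m (645 minutes)

Total time = (19×60+45) - (8×60+0)
= 1185 - 480 = 705 min
Minus break: 705 - 60 = 645 min
= 10h 45m


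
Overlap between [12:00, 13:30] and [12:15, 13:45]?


75 minutes

Meeting A: 720-810 (in minutes from midnight)
Meeting B: 735-825
Overlap start = max(720, 735) = 735
Overlap end = min(810, 825) = 810
Overlap = max(0, 810 - 735) = 75 min


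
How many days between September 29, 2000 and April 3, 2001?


From September 29, 2000 to April 3, 2001
Rest of September 2000: 30 - 29 = 1
Full months: October 31, November 30, December 31, January 31, February 2001 28, March 31
Days into April 2001: 3
Total = 1 + 31 + 30 + 31 + 31 + 28 + 31 + 3 = 186 days

186 days


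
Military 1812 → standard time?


6:12 PM

Hour: 18
18 - 12 = 6 → PM


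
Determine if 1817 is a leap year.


Rules: divisible by 4 AND (not by 100 OR by 400)
1817 ÷ 4 = 454 remainder 1 → not divisible by 4
Not divisible by 4 → not a leap year

No


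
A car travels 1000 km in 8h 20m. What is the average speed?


Distance: 1000 km
Time: 8h 20m = 500 min = 500/60 = 25/3 hours
Speed = 1000 ÷ (25/3) = 1000 × 3 / 25 = 3000/25 = 120.0 km/h

120.0 km/h


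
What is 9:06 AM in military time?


09:06

Input: 9:06 AM
AM hour stays: 9


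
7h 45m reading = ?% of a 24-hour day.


Time: 465 minutes
Day: 1440 minutes
Percentage = (465/1440) × 100 ≈ 32.3%

32.3%


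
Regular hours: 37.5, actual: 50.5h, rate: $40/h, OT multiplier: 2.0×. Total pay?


$2540.00

Regular: 37.5h × $40 = $1500.00
Overtime: 50.5 - 37.5 = 13.0h
OT pay: 13.0h × $40 × 2.0 = $1040.00
Total = $1500.00 + $1040.00 = $2540.00


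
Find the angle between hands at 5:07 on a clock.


Hour hand = 5×30 + 7×0.5 = 153.5°
Minute hand = 7×6 = 42°
Difference = |153.5 - 42| = 111.5°

111.5°


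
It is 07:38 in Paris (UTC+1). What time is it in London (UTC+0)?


06:38

Time difference = UTC+0 - UTC+1 = -1 hours
New hour = (7 -1) mod 24
= 6 mod 24 = 6
Minutes unchanged → 06:38


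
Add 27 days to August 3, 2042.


Start: August 3, 2042
Add 27 days
August 3 + 27 = August 30, 2042

August 30, 2042


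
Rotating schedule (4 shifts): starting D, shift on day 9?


Shift D

Shifts: A, B, C, D
Start: D (index 3)
Day 9: (3 + 9 - 1) mod 4
= 11 mod 4
= 3
Index 3 → shift D


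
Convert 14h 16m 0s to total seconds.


51360 seconds

Hours: 14 × 3600 = 50400
Minutes: 16 × 60 = 960
Seconds: 0
Total = 50400 + 960 + 0 = 51360


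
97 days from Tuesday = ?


Start: Tuesday (index 1)
(1 + 97) mod 7
= 98 mod 7
= 0
Index 0 → Monday

Monday


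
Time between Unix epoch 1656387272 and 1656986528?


599256 seconds (166.5 hours / 6.94 days)

Difference = 1656986528 - 1656387272 = 599256 seconds
In hours: 599256 / 3600 ≈ 166.5
In days: 599256 / 86400 ≈ 6.94


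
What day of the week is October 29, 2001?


Zeller's congruence:
q=29, m=10, k=1, j=20
h = (29 + ⌊13×11/5⌋ + 1 + ⌊1/4⌋ + ⌊20/4⌋ - 2×20) mod 7
= (29 + 28 + 1 + 0 + 5 - 40) mod 7
= 23 mod 7 = 2
h=2 → Monday

Monday


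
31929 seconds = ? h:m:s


Hours: 31929 ÷ 3600 = 8 remainder 3129
Minutes: 3129 ÷ 60 = 52 remainder 9
Seconds: 9

8h 52m 9s


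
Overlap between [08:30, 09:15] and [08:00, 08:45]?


15 minutes

Meeting A: 510-555 (in minutes from midnight)
Meeting B: 480-525
Overlap start = max(510, 480) = 510
Overlap end = min(555, 525) = 525
Overlap = max(0, 525 - 510) = 15 min


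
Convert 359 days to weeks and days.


Weeks: 359 ÷ 7 = 51 remainder 2

51 weeks 2 days


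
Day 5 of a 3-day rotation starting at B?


Shifts: A, B, C
Start: B (index 1)
Day 5: (1 + 5 - 1) mod 3
= 5 mod 3
= 2
Index 2 → shift C

Shift C


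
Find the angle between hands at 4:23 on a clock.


6.5°

Hour hand = 4×30 + 23×0.5 = 131.5°
Minute hand = 23×6 = 138°
Difference = |131.5 - 138| = 6.5°


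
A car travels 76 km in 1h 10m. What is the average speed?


Distance: 76 km
Time: 1h 10m = 70 min = 70/60 = 7/6 hours
Speed = 76 ÷ (7/6) = 76 × 6 / 7 = 456/7 ≈ 65.1 km/h

65.1 km/h


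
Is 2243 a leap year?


No

Rules: divisible by 4 AND (not by 100 OR by 400)
2243 ÷ 4 = 560 remainder 3 → not divisible by 4
Not divisible by 4 → not a leap year


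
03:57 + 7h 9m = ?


11:06

Start: 237 minutes from midnight
Add: 429 minutes
Total: 666 minutes
Hours: 666 ÷ 60 = 11 remainder 6


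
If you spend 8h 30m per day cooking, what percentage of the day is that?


35.4%

Time: 510 minutes
Day: 1440 minutes
Percentage = (510/1440) × 100 ≈ 35.4%


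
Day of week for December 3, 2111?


Zeller's congruence:
q=3, m=12, k=11, j=21
h = (3 + ⌊13×13/5⌋ + 11 + ⌊11/4⌋ + ⌊21/4⌋ - 2×21) mod 7
= (3 + 33 + 11 + 2 + 5 - 42) mod 7
= 12 mod 7 = 5
h=5 → Thursday

Thursday


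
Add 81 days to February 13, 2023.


May 5, 2023

Start: February 13, 2023
Add 81 days
February 13 → March 1: 28 - 13 + 1 = 16 days (81 - 16 = 65 left)
March 1 → April 1: 31 - 1 + 1 = 31 days (65 - 31 = 34 left)
April 1 → May 1: 30 - 1 + 1 = 30 days (34 - 30 = 4 left)
May 1 + 4 = May 5, 2023


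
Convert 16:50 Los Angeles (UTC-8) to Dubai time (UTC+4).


04:50 (next day)

Time difference = UTC+4 - UTC-8 = +12 hours
New hour = (16 + 12) mod 24
= 28 mod 24 = 4
Minutes unchanged → 04:50; 28 ≥ 24 → next day


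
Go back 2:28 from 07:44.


Start: 464 minutes from midnight
Subtract: 148 minutes
Remaining: 464 - 148 = 316
Hours: 5, Minutes: 16

05:16


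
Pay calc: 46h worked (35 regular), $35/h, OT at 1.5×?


Regular: 35h × $35 = $1225.00
Overtime: 46 - 35 = 11h
OT pay: 11h × $35 × 1.5 = $577.50
Total = $1225.00 + $577.50 = $1802.50

$1802.50


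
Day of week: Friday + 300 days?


Thursday

Start: Friday (index 4)
(4 + 300) mod 7
= 304 mod 7
= 3
Index 3 → Thursday


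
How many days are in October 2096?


Month: October (month 10)
October has 31 days

31 days


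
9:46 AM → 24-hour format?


09:46

Input: 9:46 AM
AM hour stays: 9


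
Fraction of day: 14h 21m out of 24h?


Total minutes: 14×60 + 21 = 861
Day = 24×60 = 1440 minutes
Fraction = 861/1440 ≈ 0.5979
As a percentage: 861/1440 × 100 ≈ 59.79%

0.5979 (59.79%)


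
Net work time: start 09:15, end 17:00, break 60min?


Total time = (17×60+0) - (9×60+15)
= 1020 - 555 = 465 min
Minus break: 465 - 60 = 405 min
= 6h 45m

6h 45m (405 minutes)


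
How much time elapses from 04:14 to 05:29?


End time in minutes: 5×60 + 29 = 329
Start time in minutes: 4×60 + 14 = 254
Difference = 329 - 254 = 75 minutes
= 1 hours 15 minutes

1h 15m


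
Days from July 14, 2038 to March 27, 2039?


256 days

From July 14, 2038 to March 27, 2039
Rest of July 2038: 31 - 14 = 17
Full months: August 31, September 30, October 31, November 30, December 31, January 31, February 2039 28
Days into March 2039: 27
Total = 17 + 31 + 30 + 31 + 30 + 31 + 31 + 28 + 27 = 256 days


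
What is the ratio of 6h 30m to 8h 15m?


Duration 1: 390 minutes
Duration 2: 495 minutes
Ratio = 390:495
GCD = 15
Simplified = 26:33
As a decimal: 26/33 ≈ 0.79

26:33 (0.79)


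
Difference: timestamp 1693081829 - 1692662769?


Difference = 1693081829 - 1692662769 = 419060 seconds
In hours: 419060 / 3600 ≈ 116.4
In days: 419060 / 86400 ≈ 4.85

419060 seconds (116.4 hours / 4.85 days)


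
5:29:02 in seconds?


19742 seconds

Hours: 5 × 3600 = 18000
Minutes: 29 × 60 = 1740
Seconds: 2
Total = 18000 + 1740 + 2 = 19742


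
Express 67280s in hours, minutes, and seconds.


Hours: 67280 ÷ 3600 = 18 remainder 2480
Minutes: 2480 ÷ 60 = 41 remainder 20
Seconds: 20

18h 41m 20s


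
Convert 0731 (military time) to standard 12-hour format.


Hour: 7
7 < 12 → AM

7:31 AM


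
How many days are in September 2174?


30 days

Month: September (month 9)
September has 30 days


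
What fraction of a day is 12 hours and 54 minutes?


0.5375 (53.75%)

Total minutes: 12×60 + 54 = 774
Day = 24×60 = 1440 minutes
Fraction = 774/1440 = 0.5375
As a percentage: 774/1440 × 100 = 53.75%


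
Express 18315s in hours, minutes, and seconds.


Hours: 18315 ÷ 3600 = 5 remainder 315
Minutes: 315 ÷ 60 = 5 remainder 15
Seconds: 15

5h 5m 15s


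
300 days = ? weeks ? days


Weeks: 300 ÷ 7 = 42 remainder 6

42 weeks 6 days


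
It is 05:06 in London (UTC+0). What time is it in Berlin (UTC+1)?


Time difference = UTC+1 - UTC+0 = +1 hours
New hour = (5 + 1) mod 24
= 6 mod 24 = 6
Minutes unchanged → 06:06

06:06


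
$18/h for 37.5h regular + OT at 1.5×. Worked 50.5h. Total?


$1026.00

Regular: 37.5h × $18 = $675.00
Overtime: 50.5 - 37.5 = 13.0h
OT pay: 13.0h × $18 × 1.5 = $351.00
Total = $675.00 + $351.00 = $1026.00


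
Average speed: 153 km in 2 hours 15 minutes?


Distance: 153 km
Time: 2h 15m = 135 min = 135/60 = 9/4 hours
Speed = 153 ÷ (9/4) = 153 × 4 / 9 = 612/9 = 68.0 km/h

68.0 km/h


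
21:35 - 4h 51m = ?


16:44

Start: 1295 minutes from midnight
Subtract: 291 minutes
Remaining: 1295 - 291 = 1004
Hours: 16, Minutes: 44


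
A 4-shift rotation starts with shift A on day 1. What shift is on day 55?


Shifts: A, B, C, D
Start: A (index 0)
Day 55: (0 + 55 - 1) mod 4
= 54 mod 4
= 2
Index 2 → shift C

Shift C


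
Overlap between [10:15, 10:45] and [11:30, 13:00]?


Meeting A: 615-645 (in minutes from midnight)
Meeting B: 690-780
Overlap start = max(615, 690) = 690
Overlap end = min(645, 780) = 645
Overlap = max(0, 645 - 690) = 0 min

0 minutes


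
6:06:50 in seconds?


Hours: 6 × 3600 = 21600
Minutes: 6 × 60 = 360
Seconds: 50
Total = 21600 + 360 + 50 = 22010

22010 seconds


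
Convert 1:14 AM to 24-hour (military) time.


Input: 1:14 AM
AM hour stays: 1

01:14


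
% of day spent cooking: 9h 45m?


Time: 585 minutes
Day: 1440 minutes
Percentage = (585/1440) × 100 ≈ 40.6%

40.6%


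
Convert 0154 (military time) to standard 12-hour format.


Hour: 1
1 < 12 → AM

1:54 AM


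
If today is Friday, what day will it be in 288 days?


Start: Friday (index 4)
(4 + 288) mod 7
= 292 mod 7
= 5
Index 5 → Saturday

Saturday


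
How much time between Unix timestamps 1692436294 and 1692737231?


Difference = 1692737231 - 1692436294 = 300937 seconds
In hours: 300937 / 3600 ≈ 83.6
In days: 300937 / 86400 ≈ 3.48

300937 seconds (83.6 hours / 3.48 days)


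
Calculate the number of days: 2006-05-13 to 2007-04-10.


From May 13, 2006 to April 10, 2007
Rest of May 2006: 31 - 13 = 18
Full months: June 30, July 31, August 31, September 30, October 31, November 30, December 31, January 31, February 2007 28, March 31
Days into April 2007: 10
Total = 18 + 30 + 31 + 31 + 30 + 31 + 30 + 31 + 31 + 28 + 31 + 10 = 332 days

332 days


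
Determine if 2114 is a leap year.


No

Rules: divisible by 4 AND (not by 100 OR by 400)
2114 ÷ 4 = 528 remainder 2 → not divisible by 4
Not divisible by 4 → not a leap year


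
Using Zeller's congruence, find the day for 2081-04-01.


Zeller's congruence:
q=1, m=4, k=81, j=20
h = (1 + ⌊13×5/5⌋ + 81 + ⌊81/4⌋ + ⌊20/4⌋ - 2×20) mod 7
= (1 + 13 + 81 + 20 + 5 - 40) mod 7
= 80 mod 7 = 3
h=3 → Tuesday

Tuesday


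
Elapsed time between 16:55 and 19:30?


2h 35m

End time in minutes: 19×60 + 30 = 1170
Start time in minutes: 16×60 + 55 = 1015
Difference = 1170 - 1015 = 155 minutes
= 2 hours 35 minutes


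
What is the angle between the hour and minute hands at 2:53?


Hour hand = 2×30 + 53×0.5 = 86.5°
Minute hand = 53×6 = 318°
Difference = |86.5 - 318| = 231.5°
Since > 180°: 360 - 231.5 = 128.5°

128.5°


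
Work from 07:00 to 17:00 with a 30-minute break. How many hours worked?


Total time = (17×60+0) - (7×60+0)
= 1020 - 420 = 600 min
Minus break: 600 - 30 = 570 min
= 9h 30m

9h 30m (570 minutes)


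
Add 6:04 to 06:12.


12:16

Start: 372 minutes from midnight
Add: 364 minutes
Total: 736 minutes
Hours: 736 ÷ 60 = 12 remainder 16


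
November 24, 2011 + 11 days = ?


Start: November 24, 2011
Add 11 days
November 24 → December 1: 30 - 24 + 1 = 7 days (11 - 7 = 4 left)
December 1 + 4 = December 5, 2011

December 5, 2011


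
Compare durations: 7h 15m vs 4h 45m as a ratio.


Duration 1: 435 minutes
Duration 2: 285 minutes
Ratio = 435:285
GCD = 15
Simplified = 29:19
As a decimal: 29/19 ≈ 1.53

29:19 (1.53)


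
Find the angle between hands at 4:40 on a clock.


Hour hand = 4×30 + 40×0.5 = 140.0°
Minute hand = 40×6 = 240°
Difference = |140.0 - 240| = 100.0°

100.0°


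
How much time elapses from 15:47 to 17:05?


1h 18m

End time in minutes: 17×60 + 5 = 1025
Start time in minutes: 15×60 + 47 = 947
Difference = 1025 - 947 = 78 minutes
= 1 hours 18 minutes


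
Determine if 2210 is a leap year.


Rules: divisible by 4 AND (not by 100 OR by 400)
2210 ÷ 4 = 552 remainder 2 → not divisible by 4
Not divisible by 4 → not a leap year

No


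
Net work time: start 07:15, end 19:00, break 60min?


Total time = (19×60+0) - (7×60+15)
= 1140 - 435 = 705 min
Minus break: 705 - 60 = 645 min
= 10h 45m

10h 45m (645 minutes)


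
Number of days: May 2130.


Month: May (month 5)
May has 31 days

31 days


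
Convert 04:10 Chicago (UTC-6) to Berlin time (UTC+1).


Time difference = UTC+1 - UTC-6 = +7 hours
New hour = (4 + 7) mod 24
= 11 mod 24 = 11
Minutes unchanged → 11:10

11:10


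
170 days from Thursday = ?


Saturday

Start: Thursday (index 3)
(3 + 170) mod 7
= 173 mod 7
= 5
Index 5 → Saturday


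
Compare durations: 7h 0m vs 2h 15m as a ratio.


28:9 (3.11)

Duration 1: 420 minutes
Duration 2: 135 minutes
Ratio = 420:135
GCD = 15
Simplified = 28:9
As a decimal: 28/9 ≈ 3.11


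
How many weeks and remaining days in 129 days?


Weeks: 129 ÷ 7 = 18 remainder 3

18 weeks 3 days


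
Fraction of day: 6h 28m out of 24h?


0.2694 (26.94%)

Total minutes: 6×60 + 28 = 388
Day = 24×60 = 1440 minutes
Fraction = 388/1440 ≈ 0.2694
As a percentage: 388/1440 × 100 ≈ 26.94%


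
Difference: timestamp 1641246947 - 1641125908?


Difference = 1641246947 - 1641125908 = 121039 seconds
In hours: 121039 / 3600 ≈ 33.6
In days: 121039 / 86400 ≈ 1.40

121039 seconds (33.6 hours / 1.40 days)


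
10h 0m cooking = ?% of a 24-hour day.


41.7%

Time: 600 minutes
Day: 1440 minutes
Percentage = (600/1440) × 100 ≈ 41.7%


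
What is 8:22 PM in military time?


Input: 8:22 PM
PM: 8 + 12 = 20

20:22


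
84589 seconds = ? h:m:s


Hours: 84589 ÷ 3600 = 23 remainder 1789
Minutes: 1789 ÷ 60 = 29 remainder 49
Seconds: 49

23h 29m 49s


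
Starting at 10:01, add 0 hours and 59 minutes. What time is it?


11:00

Start: 601 minutes from midnight
Add: 59 minutes
Total: 660 minutes
Hours: 660 ÷ 60 = 11 remainder 0


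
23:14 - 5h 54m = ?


Start: 1394 minutes from midnight
Subtract: 354 minutes
Remaining: 1394 - 354 = 1040
Hours: 17, Minutes: 20

17:20


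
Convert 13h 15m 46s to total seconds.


Hours: 13 × 3600 = 46800
Minutes: 15 × 60 = 900
Seconds: 46
Total = 46800 + 900 + 46 = 47746

47746 seconds


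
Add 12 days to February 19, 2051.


March 3, 2051

Start: February 19, 2051
Add 12 days
February 19 → March 1: 28 - 19 + 1 = 10 days (12 - 10 = 2 left)
March 1 + 2 = March 3, 2051


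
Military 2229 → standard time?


10:29 PM

Hour: 22
22 - 12 = 10 → PM


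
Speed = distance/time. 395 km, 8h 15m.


47.9 km/h

Distance: 395 km
Time: 8h 15m = 495 min = 495/60 = 33/4 hours
Speed = 395 ÷ (33/4) = 395 × 4 / 33 = 1580/33 ≈ 47.9 km/h


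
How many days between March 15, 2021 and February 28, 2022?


350 days

From March 15, 2021 to February 28, 2022
Rest of March 2021: 31 - 15 = 16
Full months: April 30, May 31, June 30, July 31, August 31, September 30, October 31, November 30, December 31, January 31
Days into February 2022: 28
Total = 16 + 30 + 31 + 30 + 31 + 31 + 30 + 31 + 30 + 31 + 31 + 28 = 350 days


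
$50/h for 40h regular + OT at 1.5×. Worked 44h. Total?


$2300.00

Regular: 40h × $50 = $2000.00
Overtime: 44 - 40 = 4h
OT pay: 4h × $50 × 1.5 = $300.00
Total = $2000.00 + $300.00 = $2300.00


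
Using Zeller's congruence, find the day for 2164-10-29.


Monday

Zeller's congruence:
q=29, m=10, k=64, j=21
h = (29 + ⌊13×11/5⌋ + 64 + ⌊64/4⌋ + ⌊21/4⌋ - 2×21) mod 7
= (29 + 28 + 64 + 16 + 5 - 42) mod 7
= 100 mod 7 = 2
h=2 → Monday


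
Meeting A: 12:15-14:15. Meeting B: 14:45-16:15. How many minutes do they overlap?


Meeting A: 735-855 (in minutes from midnight)
Meeting B: 885-975
Overlap start = max(735, 885) = 885
Overlap end = min(855, 975) = 855
Overlap = max(0, 855 - 885) = 0 min

0 minutes


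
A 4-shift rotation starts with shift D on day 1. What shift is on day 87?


Shifts: A, B, C, D
Start: D (index 3)
Day 87: (3 + 87 - 1) mod 4
= 89 mod 4
= 1
Index 1 → shift B

Shift B


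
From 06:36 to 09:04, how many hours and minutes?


End time in minutes: 9×60 + 4 = 544
Start time in minutes: 6×60 + 36 = 396
Difference = 544 - 396 = 148 minutes
= 2 hours 28 minutes

2h 28m


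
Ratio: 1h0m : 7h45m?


Duration 1: 60 minutes
Duration 2: 465 minutes
Ratio = 60:465
GCD = 15
Simplified = 4:31
As a decimal: 4/31 ≈ 0.13

4:31 (0.13)


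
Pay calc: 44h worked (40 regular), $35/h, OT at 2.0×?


Regular: 40h × $35 = $1400.00
Overtime: 44 - 40 = 4h
OT pay: 4h × $35 × 2.0 = $280.00
Total = $1400.00 + $280.00 = $1680.00

$1680.00


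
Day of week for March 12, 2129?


Saturday

Zeller's congruence:
q=12, m=3, k=29, j=21
h = (12 + ⌊13×4/5⌋ + 29 + ⌊29/4⌋ + ⌊21/4⌋ - 2×21) mod 7
= (12 + 10 + 29 + 7 + 5 - 42) mod 7
= 21 mod 7 = 0
h=0 → Saturday


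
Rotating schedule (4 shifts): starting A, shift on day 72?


Shift D

Shifts: A, B, C, D
Start: A (index 0)
Day 72: (0 + 72 - 1) mod 4
= 71 mod 4
= 3
Index 3 → shift D


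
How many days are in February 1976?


29 days

Month: February (month 2)
February: 28 or 29 (leap year)
1976 leap year? Yes


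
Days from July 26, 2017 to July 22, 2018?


From July 26, 2017 to July 22, 2018
Rest of July 2017: 31 - 26 = 5
Full months: August 31, September 30, October 31, November 30, December 31, January 31, February 2018 28, March 31, April 30, May 31, June 30
Days into July 2018: 22
Total = 5 + 31 + 30 + 31 + 30 + 31 + 31 + 28 + 31 + 30 + 31 + 30 + 22 = 361 days

361 days


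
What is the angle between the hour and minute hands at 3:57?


136.5°

Hour hand = 3×30 + 57×0.5 = 118.5°
Minute hand = 57×6 = 342°
Difference = |118.5 - 342| = 223.5°
Since > 180°: 360 - 223.5 = 136.5°


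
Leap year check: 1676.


Rules: divisible by 4 AND (not by 100 OR by 400)
1676 ÷ 4 = 419 exactly → divisible by 4
1676 ÷ 100 = 16 remainder 76 → not divisible by 100
Divisible by 4 but not by 100 → leap year

Yes


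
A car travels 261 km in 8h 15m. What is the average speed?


31.6 km/h

Distance: 261 km
Time: 8h 15m = 495 min = 495/60 = 33/4 hours
Speed = 261 ÷ (33/4) = 261 × 4 / 33 = 1044/33 ≈ 31.6 km/h


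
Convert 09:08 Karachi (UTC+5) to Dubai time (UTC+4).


08:08

Time difference = UTC+4 - UTC+5 = -1 hours
New hour = (9 -1) mod 24
= 8 mod 24 = 8
Minutes unchanged → 08:08


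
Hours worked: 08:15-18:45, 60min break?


Total time = (18×60+45) - (8×60+15)
= 1125 - 495 = 630 min
Minus break: 630 - 60 = 570 min
= 9h 30m

9h 30m (570 minutes)


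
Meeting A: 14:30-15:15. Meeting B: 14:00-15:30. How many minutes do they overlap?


Meeting A: 870-915 (in minutes from midnight)
Meeting B: 840-930
Overlap start = max(870, 840) = 870
Overlap end = min(915, 930) = 915
Overlap = max(0, 915 - 870) = 45 min

45 minutes


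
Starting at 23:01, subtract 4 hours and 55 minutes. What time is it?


18:06

Start: 1381 minutes from midnight
Subtract: 295 minutes
Remaining: 1381 - 295 = 1086
Hours: 18, Minutes: 6


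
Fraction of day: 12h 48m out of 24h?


0.5333 (53.33%)

Total minutes: 12×60 + 48 = 768
Day = 24×60 = 1440 minutes
Fraction = 768/1440 ≈ 0.5333
As a percentage: 768/1440 × 100 ≈ 53.33%


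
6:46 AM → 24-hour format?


Input: 6:46 AM
AM hour stays: 6

06:46


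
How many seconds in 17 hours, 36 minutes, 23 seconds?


63383 seconds

Hours: 17 × 3600 = 61200
Minutes: 36 × 60 = 2160
Seconds: 23
Total = 61200 + 2160 + 23 = 63383


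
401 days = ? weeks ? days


57 weeks 2 days

Weeks: 401 ÷ 7 = 57 remainder 2


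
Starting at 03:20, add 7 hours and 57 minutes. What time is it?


Start: 200 minutes from midnight
Add: 477 minutes
Total: 677 minutes
Hours: 677 ÷ 60 = 11 remainder 17

11:17


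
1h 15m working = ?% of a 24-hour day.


5.2%

Time: 75 minutes
Day: 1440 minutes
Percentage = (75/1440) × 100 ≈ 5.2%


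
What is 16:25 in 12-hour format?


Hour: 16
16 - 12 = 4 → PM

4:25 PM


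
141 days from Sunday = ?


Start: Sunday (index 6)
(6 + 141) mod 7
= 147 mod 7
= 0
Index 0 → Monday

Monday


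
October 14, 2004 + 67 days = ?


December 20, 2004

Start: October 14, 2004
Add 67 days
October 14 → November 1: 31 - 14 + 1 = 18 days (67 - 18 = 49 left)
November 1 → December 1: 30 - 1 + 1 = 30 days (49 - 30 = 19 left)
December 1 + 19 = December 20, 2004


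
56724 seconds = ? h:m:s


Hours: 56724 ÷ 3600 = 15 remainder 2724
Minutes: 2724 ÷ 60 = 45 remainder 24
Seconds: 24

15h 45m 24s


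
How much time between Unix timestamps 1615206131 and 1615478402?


Difference = 1615478402 - 1615206131 = 272271 seconds
In hours: 272271 / 3600 ≈ 75.6
In days: 272271 / 86400 ≈ 3.15

272271 seconds (75.6 hours / 3.15 days)


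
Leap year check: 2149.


Rules: divisible by 4 AND (not by 100 OR by 400)
2149 ÷ 4 = 537 remainder 1 → not divisible by 4
Not divisible by 4 → not a leap year

No


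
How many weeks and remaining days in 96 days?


13 weeks 5 days

Weeks: 96 ÷ 7 = 13 remainder 5


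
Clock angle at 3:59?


125.5°

Hour hand = 3×30 + 59×0.5 = 119.5°
Minute hand = 59×6 = 354°
Difference = |119.5 - 354| = 234.5°
Since > 180°: 360 - 234.5 = 125.5°


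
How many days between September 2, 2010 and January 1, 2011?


From September 2, 2010 to January 1, 2011
Rest of September 2010: 30 - 2 = 28
Full months: October 31, November 30, December 31
Days into January 2011: 1
Total = 28 + 31 + 30 + 31 + 1 = 121 days

121 days


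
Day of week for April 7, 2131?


Saturday

Zeller's congruence:
q=7, m=4, k=31, j=21
h = (7 + ⌊13×5/5⌋ + 31 + ⌊31/4⌋ + ⌊21/4⌋ - 2×21) mod 7
= (7 + 13 + 31 + 7 + 5 - 42) mod 7
= 21 mod 7 = 0
h=0 → Saturday


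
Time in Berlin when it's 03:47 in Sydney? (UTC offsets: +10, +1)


18:47 (previous day)

Time difference = UTC+1 - UTC+10 = -9 hours
New hour = (3 -9) mod 24
= -6 mod 24 = 18
Minutes unchanged → 18:47; -6 < 0 → previous day


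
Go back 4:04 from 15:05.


Start: 905 minutes from midnight
Subtract: 244 minutes
Remaining: 905 - 244 = 661
Hours: 11, Minutes: 1

11:01


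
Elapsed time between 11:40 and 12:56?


1h 16m

End time in minutes: 12×60 + 56 = 776
Start time in minutes: 11×60 + 40 = 700
Difference = 776 - 700 = 76 minutes
= 1 hours 16 minutes


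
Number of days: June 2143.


Month: June (month 6)
June has 30 days

30 days


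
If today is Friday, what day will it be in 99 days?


Saturday

Start: Friday (index 4)
(4 + 99) mod 7
= 103 mod 7
= 5
Index 5 → Saturday


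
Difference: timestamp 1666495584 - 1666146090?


349494 seconds (97.1 hours / 4.05 days)

Difference = 1666495584 - 1666146090 = 349494 seconds
In hours: 349494 / 3600 ≈ 97.1
In days: 349494 / 86400 ≈ 4.05


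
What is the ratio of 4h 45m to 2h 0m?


19:8 (2.38)

Duration 1: 285 minutes
Duration 2: 120 minutes
Ratio = 285:120
GCD = 15
Simplified = 19:8
As a decimal: 19/8 ≈ 2.38


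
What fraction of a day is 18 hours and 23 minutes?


Total minutes: 18×60 + 23 = 1103
Day = 24×60 = 1440 minutes
Fraction = 1103/1440 ≈ 0.7660
As a percentage: 1103/1440 × 100 ≈ 76.60%

0.7660 (76.60%)


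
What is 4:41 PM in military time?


16:41

Input: 4:41 PM
PM: 4 + 12 = 16


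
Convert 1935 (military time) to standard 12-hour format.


7:35 PM

Hour: 19
19 - 12 = 7 → PM


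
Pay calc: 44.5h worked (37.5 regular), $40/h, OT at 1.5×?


$1920.00

Regular: 37.5h × $40 = $1500.00
Overtime: 44.5 - 37.5 = 7.0h
OT pay: 7.0h × $40 × 1.5 = $420.00
Total = $1500.00 + $420.00 = $1920.00


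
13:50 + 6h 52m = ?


20:42

Start: 830 minutes from midnight
Add: 412 minutes
Total: 1242 minutes
Hours: 1242 ÷ 60 = 20 remainder 42


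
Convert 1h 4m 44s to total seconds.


Hours: 1 × 3600 = 3600
Minutes: 4 × 60 = 240
Seconds: 44
Total = 3600 + 240 + 44 = 3884

3884 seconds


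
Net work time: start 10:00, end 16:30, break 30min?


Total time = (16×60+30) - (10×60+0)
= 990 - 600 = 390 min
Minus break: 390 - 30 = 360 min
= 6h 0m

6h 0m (360 minutes)


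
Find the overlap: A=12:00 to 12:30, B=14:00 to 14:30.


Meeting A: 720-750 (in minutes from midnight)
Meeting B: 840-870
Overlap start = max(720, 840) = 840
Overlap end = min(750, 870) = 750
Overlap = max(0, 750 - 840) = 0 min

0 minutes


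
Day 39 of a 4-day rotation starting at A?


Shift C

Shifts: A, B, C, D
Start: A (index 0)
Day 39: (0 + 39 - 1) mod 4
= 38 mod 4
= 2
Index 2 → shift C


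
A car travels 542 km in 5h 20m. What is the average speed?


101.6 km/h

Distance: 542 km
Time: 5h 20m = 320 min = 320/60 = 16/3 hours
Speed = 542 ÷ (16/3) = 542 × 3 / 16 = 1626/16 ≈ 101.6 km/h


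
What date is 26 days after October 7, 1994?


Start: October 7, 1994
Add 26 days
October 7 → November 1: 31 - 7 + 1 = 25 days (26 - 25 = 1 left)
November 1 + 1 = November 2, 1994

November 2, 1994


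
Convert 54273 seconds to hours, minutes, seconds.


Hours: 54273 ÷ 3600 = 15 remainder 273
Minutes: 273 ÷ 60 = 4 remainder 33
Seconds: 33

15h 4m 33s


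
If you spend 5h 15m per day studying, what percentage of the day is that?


21.9%

Time: 315 minutes
Day: 1440 minutes
Percentage = (315/1440) × 100 ≈ 21.9%


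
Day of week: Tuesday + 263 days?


Saturday

Start: Tuesday (index 1)
(1 + 263) mod 7
= 264 mod 7
= 5
Index 5 → Saturday


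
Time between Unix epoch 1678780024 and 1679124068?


344044 seconds (95.6 hours / 3.98 days)

Difference = 1679124068 - 1678780024 = 344044 seconds
In hours: 344044 / 3600 ≈ 95.6
In days: 344044 / 86400 ≈ 3.98


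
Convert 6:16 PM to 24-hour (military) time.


Input: 6:16 PM
PM: 6 + 12 = 18

18:16


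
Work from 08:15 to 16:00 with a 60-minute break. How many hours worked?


Total time = (16×60+0) - (8×60+15)
= 960 - 495 = 465 min
Minus break: 465 - 60 = 405 min
= 6h 45m

6h 45m (405 minutes)


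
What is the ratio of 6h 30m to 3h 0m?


Duration 1: 390 minutes
Duration 2: 180 minutes
Ratio = 390:180
GCD = 30
Simplified = 13:6
As a decimal: 13/6 ≈ 2.17

13:6 (2.17)


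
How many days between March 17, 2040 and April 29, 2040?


From March 17, 2040 to April 29, 2040
Rest of March 2040: 31 - 17 = 14
Days into April 2040: 29
Total = 14 + 29 = 43 days

43 days


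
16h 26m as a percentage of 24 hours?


0.6847 (68.47%)

Total minutes: 16×60 + 26 = 986
Day = 24×60 = 1440 minutes
Fraction = 986/1440 ≈ 0.6847
As a percentage: 986/1440 × 100 ≈ 68.47%


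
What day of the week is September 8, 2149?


Monday

Zeller's congruence:
q=8, m=9, k=49, j=21
h = (8 + ⌊13×10/5⌋ + 49 + ⌊49/4⌋ + ⌊21/4⌋ - 2×21) mod 7
= (8 + 26 + 49 + 12 + 5 - 42) mod 7
= 58 mod 7 = 2
h=2 → Monday


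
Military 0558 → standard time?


Hour: 5
5 < 12 → AM

5:58 AM


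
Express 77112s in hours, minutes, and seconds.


Hours: 77112 ÷ 3600 = 21 remainder 1512
Minutes: 1512 ÷ 60 = 25 remainder 12
Seconds: 12

21h 25m 12s


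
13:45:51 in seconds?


Hours: 13 × 3600 = 46800
Minutes: 45 × 60 = 2700
Seconds: 51
Total = 46800 + 2700 + 51 = 49551

49551 seconds


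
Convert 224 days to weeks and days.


32 weeks 0 days

Weeks: 224 ÷ 7 = 32 remainder 0


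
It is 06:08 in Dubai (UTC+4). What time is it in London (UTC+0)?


Time difference = UTC+0 - UTC+4 = -4 hours
New hour = (6 -4) mod 24
= 2 mod 24 = 2
Minutes unchanged → 02:08

02:08


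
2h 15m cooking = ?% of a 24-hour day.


Time: 135 minutes
Day: 1440 minutes
Percentage = (135/1440) × 100 ≈ 9.4%

9.4%


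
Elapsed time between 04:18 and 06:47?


2h 29m

End time in minutes: 6×60 + 47 = 407
Start time in minutes: 4×60 + 18 = 258
Difference = 407 - 258 = 149 minutes
= 2 hours 29 minutes


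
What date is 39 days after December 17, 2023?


January 25, 2024

Start: December 17, 2023
Add 39 days
December 17 → January 1: 31 - 17 + 1 = 15 days (39 - 15 = 24 left)
January 1 + 24 = January 25, 2024


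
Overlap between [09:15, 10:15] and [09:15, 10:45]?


60 minutes

Meeting A: 555-615 (in minutes from midnight)
Meeting B: 555-645
Overlap start = max(555, 555) = 555
Overlap end = min(615, 645) = 615
Overlap = max(0, 615 - 555) = 60 min


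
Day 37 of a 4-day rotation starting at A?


Shifts: A, B, C, D
Start: A (index 0)
Day 37: (0 + 37 - 1) mod 4
= 36 mod 4
= 0
Index 0 → shift A

Shift A


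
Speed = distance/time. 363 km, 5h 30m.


66.0 km/h

Distance: 363 km
Time: 5h 30m = 330 min = 330/60 = 11/2 hours
Speed = 363 ÷ (11/2) = 363 × 2 / 11 = 726/11 = 66.0 km/h


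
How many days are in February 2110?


Month: February (month 2)
February: 28 or 29 (leap year)
2110 leap year? No

28 days


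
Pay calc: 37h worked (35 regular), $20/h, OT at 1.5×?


$760.00

Regular: 35h × $20 = $700.00
Overtime: 37 - 35 = 2h
OT pay: 2h × $20 × 1.5 = $60.00
Total = $700.00 + $60.00 = $760.00


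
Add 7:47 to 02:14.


10:01

Start: 134 minutes from midnight
Add: 467 minutes
Total: 601 minutes
Hours: 601 ÷ 60 = 10 remainder 1


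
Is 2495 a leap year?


Rules: divisible by 4 AND (not by 100 OR by 400)
2495 ÷ 4 = 623 remainder 3 → not divisible by 4
Not divisible by 4 → not a leap year

No


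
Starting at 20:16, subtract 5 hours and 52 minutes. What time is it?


14:24

Start: 1216 minutes from midnight
Subtract: 352 minutes
Remaining: 1216 - 352 = 864
Hours: 14, Minutes: 24


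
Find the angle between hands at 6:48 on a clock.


Hour hand = 6×30 + 48×0.5 = 204.0°
Minute hand = 48×6 = 288°
Difference = |204.0 - 288| = 84.0°

84.0°


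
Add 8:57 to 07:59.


Start: 479 minutes from midnight
Add: 537 minutes
Total: 1016 minutes
Hours: 1016 ÷ 60 = 16 remainder 56

16:56


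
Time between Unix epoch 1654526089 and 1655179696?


653607 seconds (181.6 hours / 7.56 days)

Difference = 1655179696 - 1654526089 = 653607 seconds
In hours: 653607 / 3600 ≈ 181.6
In days: 653607 / 86400 ≈ 7.56


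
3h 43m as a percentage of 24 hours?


0.1549 (15.49%)

Total minutes: 3×60 + 43 = 223
Day = 24×60 = 1440 minutes
Fraction = 223/1440 ≈ 0.1549
As a percentage: 223/1440 × 100 ≈ 15.49%


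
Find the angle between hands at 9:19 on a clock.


Hour hand = 9×30 + 19×0.5 = 279.5°
Minute hand = 19×6 = 114°
Difference = |279.5 - 114| = 165.5°

165.5°


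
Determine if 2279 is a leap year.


Rules: divisible by 4 AND (not by 100 OR by 400)
2279 ÷ 4 = 569 remainder 3 → not divisible by 4
Not divisible by 4 → not a leap year

No


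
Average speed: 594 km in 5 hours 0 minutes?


118.8 km/h

Distance: 594 km
Time: 5 hours
Speed = 594 / 5 = 118.8 km/h


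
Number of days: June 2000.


Month: June (month 6)
June has 30 days

30 days


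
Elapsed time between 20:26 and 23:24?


2h 58m

End time in minutes: 23×60 + 24 = 1404
Start time in minutes: 20×60 + 26 = 1226
Difference = 1404 - 1226 = 178 minutes
= 2 hours 58 minutes


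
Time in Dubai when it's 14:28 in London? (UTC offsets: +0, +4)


18:28

Time difference = UTC+4 - UTC+0 = +4 hours
New hour = (14 + 4) mod 24
= 18 mod 24 = 18
Minutes unchanged → 18:28


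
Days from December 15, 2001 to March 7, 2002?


From December 15, 2001 to March 7, 2002
Rest of December 2001: 31 - 15 = 16
Full months: January 31, February 2002 28
Days into March 2002: 7
Total = 16 + 31 + 28 + 7 = 82 days

82 days


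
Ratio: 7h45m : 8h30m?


31:34 (0.91)

Duration 1: 465 minutes
Duration 2: 510 minutes
Ratio = 465:510
GCD = 15
Simplified = 31:34
As a decimal: 31/34 ≈ 0.91


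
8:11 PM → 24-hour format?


20:11

Input: 8:11 PM
PM: 8 + 12 = 20


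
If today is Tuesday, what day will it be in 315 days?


Tuesday

Start: Tuesday (index 1)
(1 + 315) mod 7
= 316 mod 7
= 1
Index 1 → Tuesday


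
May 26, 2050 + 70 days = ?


August 4, 2050

Start: May 26, 2050
Add 70 days
May 26 → June 1: 31 - 26 + 1 = 6 days (70 - 6 = 64 left)
June 1 → July 1: 30 - 1 + 1 = 30 days (64 - 30 = 34 left)
July 1 → August 1: 31 - 1 + 1 = 31 days (34 - 31 = 3 left)
August 1 + 3 = August 4, 2050


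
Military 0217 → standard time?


Hour: 2
2 < 12 → AM

2:17 AM


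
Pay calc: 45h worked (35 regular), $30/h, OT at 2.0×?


$1650.00

Regular: 35h × $30 = $1050.00
Overtime: 45 - 35 = 10h
OT pay: 10h × $30 × 2.0 = $600.00
Total = $1050.00 + $600.00 = $1650.00


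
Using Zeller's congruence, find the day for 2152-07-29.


Zeller's congruence:
q=29, m=7, k=52, j=21
h = (29 + ⌊13×8/5⌋ + 52 + ⌊52/4⌋ + ⌊21/4⌋ - 2×21) mod 7
= (29 + 20 + 52 + 13 + 5 - 42) mod 7
= 77 mod 7 = 0
h=0 → Saturday

Saturday
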